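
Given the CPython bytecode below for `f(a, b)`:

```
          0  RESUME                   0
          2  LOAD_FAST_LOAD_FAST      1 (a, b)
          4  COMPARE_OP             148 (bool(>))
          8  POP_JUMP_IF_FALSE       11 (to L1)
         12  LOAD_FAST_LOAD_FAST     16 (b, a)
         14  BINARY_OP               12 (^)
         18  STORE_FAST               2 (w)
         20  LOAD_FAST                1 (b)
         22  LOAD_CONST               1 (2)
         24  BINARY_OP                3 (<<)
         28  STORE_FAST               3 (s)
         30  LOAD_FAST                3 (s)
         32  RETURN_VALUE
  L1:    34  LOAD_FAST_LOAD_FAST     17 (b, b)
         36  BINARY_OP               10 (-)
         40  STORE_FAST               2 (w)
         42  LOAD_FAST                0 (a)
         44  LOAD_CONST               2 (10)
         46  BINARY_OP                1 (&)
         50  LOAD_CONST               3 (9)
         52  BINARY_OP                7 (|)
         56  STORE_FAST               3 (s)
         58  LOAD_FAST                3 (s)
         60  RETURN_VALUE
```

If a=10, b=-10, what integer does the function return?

-40

LOAD_FAST_LOAD_FAST a,b → push 10,-10. Stack: [10, -10]
COMPARE_OP bool(>) → 10 vs -10 = True. Stack: [True]
POP_JUMP_IF_FALSE → pop True; no jump. Stack: []
LOAD_FAST_LOAD_FAST b,a → push -10,10. Stack: [-10, 10]
BINARY_OP ^ → -10 ^ 10 = -4. Stack: [-4]
STORE_FAST w → w=-4. Stack: []
LOAD_FAST b → push -10. Stack: [-10]
LOAD_CONST → push 2. Stack: [-10, 2]
BINARY_OP << → -10 << 2 = -40. Stack: [-40]
STORE_FAST s → s=-40. Stack: []
LOAD_FAST s → push -40. Stack: [-40]
RETURN_VALUE → return -40.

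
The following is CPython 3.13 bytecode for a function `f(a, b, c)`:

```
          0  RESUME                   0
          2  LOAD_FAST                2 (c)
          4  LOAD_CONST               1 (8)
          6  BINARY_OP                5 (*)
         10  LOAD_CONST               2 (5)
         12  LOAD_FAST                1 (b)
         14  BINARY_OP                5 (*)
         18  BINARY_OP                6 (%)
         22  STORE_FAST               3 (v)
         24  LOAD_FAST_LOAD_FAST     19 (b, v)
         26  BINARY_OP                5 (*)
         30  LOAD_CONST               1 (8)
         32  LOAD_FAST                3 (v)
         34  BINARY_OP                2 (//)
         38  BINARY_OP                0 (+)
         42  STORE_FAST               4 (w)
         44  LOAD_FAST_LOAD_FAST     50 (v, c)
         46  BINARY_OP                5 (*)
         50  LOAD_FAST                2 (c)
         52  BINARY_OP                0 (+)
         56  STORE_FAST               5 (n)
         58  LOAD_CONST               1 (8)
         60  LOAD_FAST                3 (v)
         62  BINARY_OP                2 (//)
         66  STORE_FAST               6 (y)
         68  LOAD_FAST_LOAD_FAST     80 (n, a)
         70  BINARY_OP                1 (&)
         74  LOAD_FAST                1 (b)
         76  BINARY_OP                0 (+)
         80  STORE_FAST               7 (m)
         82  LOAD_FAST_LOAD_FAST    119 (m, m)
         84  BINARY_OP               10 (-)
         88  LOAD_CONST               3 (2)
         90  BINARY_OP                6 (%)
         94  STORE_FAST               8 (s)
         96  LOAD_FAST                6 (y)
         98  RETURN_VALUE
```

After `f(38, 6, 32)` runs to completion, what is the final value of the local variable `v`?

16

LOAD_FAST c → push 32. Stack: [32]
LOAD_CONST → push 8. Stack: [32, 8]
BINARY_OP * → 32 * 8 = 256. Stack: [256]
LOAD_CONST → push 5. Stack: [256, 5]
LOAD_FAST b → push 6. Stack: [256, 5, 6]
BINARY_OP * → 5 * 6 = 30. Stack: [256, 30]
BINARY_OP % → 256 % 30 = 16. Stack: [16]
STORE_FAST v → v=16. Stack: []
LOAD_FAST_LOAD_FAST b,v → push 6,16. Stack: [6, 16]
BINARY_OP * → 6 * 16 = 96. Stack: [96]
LOAD_CONST → push 8. Stack: [96, 8]
LOAD_FAST v → push 16. Stack: [96, 8, 16]
BINARY_OP // → 8 // 16 = 0. Stack: [96, 0]
BINARY_OP + → 96 + 0 = 96. Stack: [96]
STORE_FAST w → w=96. Stack: []
LOAD_FAST_LOAD_FAST v,c → push 16,32. Stack: [16, 32]
BINARY_OP * → 16 * 32 = 512. Stack: [512]
LOAD_FAST c → push 32. Stack: [512, 32]
BINARY_OP + → 512 + 32 = 544. Stack: [544]
STORE_FAST n → n=544. Stack: []
LOAD_CONST → push 8. Stack: [8]
LOAD_FAST v → push 16. Stack: [8, 16]
BINARY_OP // → 8 // 16 = 0. Stack: [0]
STORE_FAST y → y=0. Stack: []
LOAD_FAST_LOAD_FAST n,a → push 544,38. Stack: [544, 38]
BINARY_OP & → 544 & 38 = 32. Stack: [32]
LOAD_FAST b → push 6. Stack: [32, 6]
BINARY_OP + → 32 + 6 = 38. Stack: [38]
STORE_FAST m → m=38. Stack: []
LOAD_FAST_LOAD_FAST m,m → push 38,38. Stack: [38, 38]
BINARY_OP - → 38 - 38 = 0. Stack: [0]
LOAD_CONST → push 2. Stack: [0, 2]
BINARY_OP % → 0 % 2 = 0. Stack: [0]
STORE_FAST s → s=0. Stack: []
LOAD_FAST y → push 0. Stack: [0]
RETURN_VALUE → return 0.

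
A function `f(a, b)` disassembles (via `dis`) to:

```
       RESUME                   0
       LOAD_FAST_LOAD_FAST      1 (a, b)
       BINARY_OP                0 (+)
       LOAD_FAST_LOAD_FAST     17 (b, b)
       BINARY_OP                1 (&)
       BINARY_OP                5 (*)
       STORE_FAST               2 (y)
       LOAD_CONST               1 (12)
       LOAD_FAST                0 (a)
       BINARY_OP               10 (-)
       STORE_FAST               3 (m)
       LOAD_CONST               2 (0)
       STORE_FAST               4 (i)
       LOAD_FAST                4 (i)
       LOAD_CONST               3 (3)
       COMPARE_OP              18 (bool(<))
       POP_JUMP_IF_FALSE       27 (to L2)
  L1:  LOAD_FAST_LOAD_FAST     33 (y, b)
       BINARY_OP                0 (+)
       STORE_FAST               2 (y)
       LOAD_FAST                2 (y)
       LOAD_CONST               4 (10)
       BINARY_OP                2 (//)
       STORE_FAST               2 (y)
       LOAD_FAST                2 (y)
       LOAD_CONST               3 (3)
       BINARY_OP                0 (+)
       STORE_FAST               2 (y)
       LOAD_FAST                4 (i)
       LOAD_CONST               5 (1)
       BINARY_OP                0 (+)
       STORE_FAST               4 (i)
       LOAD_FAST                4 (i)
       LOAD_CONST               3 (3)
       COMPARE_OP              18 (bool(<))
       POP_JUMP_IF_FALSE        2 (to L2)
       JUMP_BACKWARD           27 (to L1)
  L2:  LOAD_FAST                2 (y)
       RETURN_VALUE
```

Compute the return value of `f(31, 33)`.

9

LOAD_FAST_LOAD_FAST a,b → push 31,33
BINARY_OP + → 31 + 33 = 64
LOAD_FAST_LOAD_FAST b,b → push 33,33
BINARY_OP & → 33 & 33 = 33
BINARY_OP * → 64 * 33 = 2112
STORE_FAST y → y=2112
LOAD_CONST → push 12
LOAD_FAST a → push 31
BINARY_OP - → 12 - 31 = -19
STORE_FAST m → m=-19
LOAD_CONST → push 0
STORE_FAST i → i=0
LOAD_FAST i → push 0
LOAD_CONST → push 3
COMPARE_OP bool(<) → 0 vs 3 = True
POP_JUMP_IF_FALSE → pop True; no jump
LOAD_FAST_LOAD_FAST y,b → push 2112,33
BINARY_OP + → 2112 + 33 = 2145
STORE_FAST y → y=2145
LOAD_FAST y → push 2145
LOAD_CONST → push 10
BINARY_OP // → 2145 // 10 = 214
STORE_FAST y → y=214
LOAD_FAST y → push 214
LOAD_CONST → push 3
BINARY_OP + → 214 + 3 = 217
STORE_FAST y → y=217
LOAD_FAST i → push 0
LOAD_CONST → push 1
BINARY_OP + → 0 + 1 = 1
STORE_FAST i → i=1
LOAD_FAST i → push 1
LOAD_CONST → push 3
COMPARE_OP bool(<) → 1 vs 3 = True
POP_JUMP_IF_FALSE → pop True; no jump
LOAD_FAST_LOAD_FAST y,b → push 217,33
BINARY_OP + → 217 + 33 = 250
STORE_FAST y → y=250
LOAD_FAST y → push 250
LOAD_CONST → push 10
BINARY_OP // → 250 // 10 = 25
STORE_FAST y → y=25
LOAD_FAST y → push 25
LOAD_CONST → push 3
BINARY_OP + → 25 + 3 = 28
STORE_FAST y → y=28
LOAD_FAST i → push 1
LOAD_CONST → push 1
BINARY_OP + → 1 + 1 = 2
STORE_FAST i → i=2
LOAD_FAST i → push 2
LOAD_CONST → push 3
COMPARE_OP bool(<) → 2 vs 3 = True
POP_JUMP_IF_FALSE → pop True; no jump
LOAD_FAST_LOAD_FAST y,b → push 28,33
BINARY_OP + → 28 + 33 = 61
STORE_FAST y → y=61
LOAD_FAST y → push 61
LOAD_CONST → push 10
BINARY_OP // → 61 // 10 = 6
STORE_FAST y → y=6
LOAD_FAST y → push 6
LOAD_CONST → push 3
BINARY_OP + → 6 + 3 = 9
STORE_FAST y → y=9
LOAD_FAST i → push 2
LOAD_CONST → push 1
BINARY_OP + → 2 + 1 = 3
STORE_FAST i → i=3
LOAD_FAST i → push 3
LOAD_CONST → push 3
COMPARE_OP bool(<) → 3 vs 3 = False
POP_JUMP_IF_FALSE → pop False; jump
LOAD_FAST y → push 9
RETURN_VALUE → return 9.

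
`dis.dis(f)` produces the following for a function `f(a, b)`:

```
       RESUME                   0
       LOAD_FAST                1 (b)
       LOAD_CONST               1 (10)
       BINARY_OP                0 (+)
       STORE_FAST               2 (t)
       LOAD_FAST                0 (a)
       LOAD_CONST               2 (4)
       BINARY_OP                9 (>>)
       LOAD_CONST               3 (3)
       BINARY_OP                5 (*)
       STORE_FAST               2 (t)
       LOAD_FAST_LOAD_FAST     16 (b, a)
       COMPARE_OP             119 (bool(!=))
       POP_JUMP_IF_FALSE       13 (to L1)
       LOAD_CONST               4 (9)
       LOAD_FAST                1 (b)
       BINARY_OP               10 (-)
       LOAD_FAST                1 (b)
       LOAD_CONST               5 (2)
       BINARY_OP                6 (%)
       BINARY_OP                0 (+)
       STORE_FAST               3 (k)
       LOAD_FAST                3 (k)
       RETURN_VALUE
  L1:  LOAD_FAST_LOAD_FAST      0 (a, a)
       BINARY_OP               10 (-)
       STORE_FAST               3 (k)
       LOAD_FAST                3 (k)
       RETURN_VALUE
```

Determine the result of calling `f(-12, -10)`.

LOAD_FAST b → push -10. Stack: [-10]
LOAD_CONST → push 10. Stack: [-10, 10]
BINARY_OP + → -10 + 10 = 0. Stack: [0]
STORE_FAST t → t=0. Stack: []
LOAD_FAST a → push -12. Stack: [-12]
LOAD_CONST → push 4. Stack: [-12, 4]
BINARY_OP >> → -12 >> 4 = -1. Stack: [-1]
LOAD_CONST → push 3. Stack: [-1, 3]
BINARY_OP * → -1 * 3 = -3. Stack: [-3]
STORE_FAST t → t=-3. Stack: []
LOAD_FAST_LOAD_FAST b,a → push -10,-12. Stack: [-10, -12]
COMPARE_OP bool(!=) → -10 vs -12 = True. Stack: [True]
POP_JUMP_IF_FALSE → pop True; no jump. Stack: []
LOAD_CONST → push 9. Stack: [9]
LOAD_FAST b → push -10. Stack: [9, -10]
BINARY_OP - → 9 - -10 = 19. Stack: [19]
LOAD_FAST b → push -10. Stack: [19, -10]
LOAD_CONST → push 2. Stack: [19, -10, 2]
BINARY_OP % → -10 % 2 = 0. Stack: [19, 0]
BINARY_OP + → 19 + 0 = 19. Stack: [19]
STORE_FAST k → k=19. Stack: []
LOAD_FAST k → push 19. Stack: [19]
RETURN_VALUE → return 19.

19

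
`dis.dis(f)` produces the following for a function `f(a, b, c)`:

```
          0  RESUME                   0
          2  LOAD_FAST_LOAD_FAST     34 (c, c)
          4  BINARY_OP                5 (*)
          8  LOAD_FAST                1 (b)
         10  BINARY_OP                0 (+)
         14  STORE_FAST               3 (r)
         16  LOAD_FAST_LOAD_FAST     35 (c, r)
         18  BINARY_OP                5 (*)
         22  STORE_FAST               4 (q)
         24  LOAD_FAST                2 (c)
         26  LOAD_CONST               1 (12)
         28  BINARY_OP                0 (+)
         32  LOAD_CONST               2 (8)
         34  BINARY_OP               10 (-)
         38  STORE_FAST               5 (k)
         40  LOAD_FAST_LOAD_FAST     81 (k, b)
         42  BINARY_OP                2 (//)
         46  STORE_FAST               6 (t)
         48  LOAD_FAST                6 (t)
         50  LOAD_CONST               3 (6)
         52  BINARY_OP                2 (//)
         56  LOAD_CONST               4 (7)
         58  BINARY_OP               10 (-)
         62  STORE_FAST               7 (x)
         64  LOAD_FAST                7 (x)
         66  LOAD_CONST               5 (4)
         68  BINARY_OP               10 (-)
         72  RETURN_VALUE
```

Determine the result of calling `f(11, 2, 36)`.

LOAD_FAST_LOAD_FAST c,c → push 36,36. Stack: [36, 36]
BINARY_OP * → 36 * 36 = 1296. Stack: [1296]
LOAD_FAST b → push 2. Stack: [1296, 2]
BINARY_OP + → 1296 + 2 = 1298. Stack: [1298]
STORE_FAST r → r=1298. Stack: []
LOAD_FAST_LOAD_FAST c,r → push 36,1298. Stack: [36, 1298]
BINARY_OP * → 36 * 1298 = 46728. Stack: [46728]
STORE_FAST q → q=46728. Stack: []
LOAD_FAST c → push 36. Stack: [36]
LOAD_CONST → push 12. Stack: [36, 12]
BINARY_OP + → 36 + 12 = 48. Stack: [48]
LOAD_CONST → push 8. Stack: [48, 8]
BINARY_OP - → 48 - 8 = 40. Stack: [40]
STORE_FAST k → k=40. Stack: []
LOAD_FAST_LOAD_FAST k,b → push 40,2. Stack: [40, 2]
BINARY_OP // → 40 // 2 = 20. Stack: [20]
STORE_FAST t → t=20. Stack: []
LOAD_FAST t → push 20. Stack: [20]
LOAD_CONST → push 6. Stack: [20, 6]
BINARY_OP // → 20 // 6 = 3. Stack: [3]
LOAD_CONST → push 7. Stack: [3, 7]
BINARY_OP - → 3 - 7 = -4. Stack: [-4]
STORE_FAST x → x=-4. Stack: []
LOAD_FAST x → push -4. Stack: [-4]
LOAD_CONST → push 4. Stack: [-4, 4]
BINARY_OP - → -4 - 4 = -8. Stack: [-8]
RETURN_VALUE → return -8.

-8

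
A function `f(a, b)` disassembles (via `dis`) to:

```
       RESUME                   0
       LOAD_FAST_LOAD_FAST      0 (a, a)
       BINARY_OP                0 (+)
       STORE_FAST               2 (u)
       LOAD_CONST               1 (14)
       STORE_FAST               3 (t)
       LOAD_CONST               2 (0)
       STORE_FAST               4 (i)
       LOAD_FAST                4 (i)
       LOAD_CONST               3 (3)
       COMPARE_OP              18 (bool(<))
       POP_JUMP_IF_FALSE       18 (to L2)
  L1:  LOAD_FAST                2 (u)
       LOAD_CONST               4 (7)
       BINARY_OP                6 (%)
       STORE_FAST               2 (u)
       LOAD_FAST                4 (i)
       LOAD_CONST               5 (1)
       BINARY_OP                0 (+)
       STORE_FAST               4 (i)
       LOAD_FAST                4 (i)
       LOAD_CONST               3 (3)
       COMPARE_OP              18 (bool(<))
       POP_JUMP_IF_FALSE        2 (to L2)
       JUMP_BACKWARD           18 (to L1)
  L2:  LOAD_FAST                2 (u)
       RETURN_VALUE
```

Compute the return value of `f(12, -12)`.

3

LOAD_FAST_LOAD_FAST a,a → push 12,12. Stack: [12, 12]
BINARY_OP + → 12 + 12 = 24. Stack: [24]
STORE_FAST u → u=24. Stack: []
LOAD_CONST → push 14. Stack: [14]
STORE_FAST t → t=14. Stack: []
LOAD_CONST → push 0. Stack: [0]
STORE_FAST i → i=0. Stack: []
LOAD_FAST i → push 0. Stack: [0]
LOAD_CONST → push 3. Stack: [0, 3]
COMPARE_OP bool(<) → 0 vs 3 = True. Stack: [True]
POP_JUMP_IF_FALSE → pop True; no jump. Stack: []
LOAD_FAST u → push 24. Stack: [24]
LOAD_CONST → push 7. Stack: [24, 7]
BINARY_OP % → 24 % 7 = 3. Stack: [3]
STORE_FAST u → u=3. Stack: []
LOAD_FAST i → push 0. Stack: [0]
LOAD_CONST → push 1. Stack: [0, 1]
BINARY_OP + → 0 + 1 = 1. Stack: [1]
STORE_FAST i → i=1. Stack: []
LOAD_FAST i → push 1. Stack: [1]
LOAD_CONST → push 3. Stack: [1, 3]
COMPARE_OP bool(<) → 1 vs 3 = True. Stack: [True]
POP_JUMP_IF_FALSE → pop True; no jump. Stack: []
LOAD_FAST u → push 3. Stack: [3]
LOAD_CONST → push 7. Stack: [3, 7]
BINARY_OP % → 3 % 7 = 3. Stack: [3]
STORE_FAST u → u=3. Stack: []
LOAD_FAST i → push 1. Stack: [1]
LOAD_CONST → push 1. Stack: [1, 1]
BINARY_OP + → 1 + 1 = 2. Stack: [2]
STORE_FAST i → i=2. Stack: []
LOAD_FAST i → push 2. Stack: [2]
LOAD_CONST → push 3. Stack: [2, 3]
COMPARE_OP bool(<) → 2 vs 3 = True. Stack: [True]
POP_JUMP_IF_FALSE → pop True; no jump. Stack: []
LOAD_FAST u → push 3. Stack: [3]
LOAD_CONST → push 7. Stack: [3, 7]
BINARY_OP % → 3 % 7 = 3. Stack: [3]
STORE_FAST u → u=3. Stack: []
LOAD_FAST i → push 2. Stack: [2]
LOAD_CONST → push 1. Stack: [2, 1]
BINARY_OP + → 2 + 1 = 3. Stack: [3]
STORE_FAST i → i=3. Stack: []
LOAD_FAST i → push 3. Stack: [3]
LOAD_CONST → push 3. Stack: [3, 3]
COMPARE_OP bool(<) → 3 vs 3 = False. Stack: [False]
POP_JUMP_IF_FALSE → pop False; jump. Stack: []
LOAD_FAST u → push 3. Stack: [3]
RETURN_VALUE → return 3.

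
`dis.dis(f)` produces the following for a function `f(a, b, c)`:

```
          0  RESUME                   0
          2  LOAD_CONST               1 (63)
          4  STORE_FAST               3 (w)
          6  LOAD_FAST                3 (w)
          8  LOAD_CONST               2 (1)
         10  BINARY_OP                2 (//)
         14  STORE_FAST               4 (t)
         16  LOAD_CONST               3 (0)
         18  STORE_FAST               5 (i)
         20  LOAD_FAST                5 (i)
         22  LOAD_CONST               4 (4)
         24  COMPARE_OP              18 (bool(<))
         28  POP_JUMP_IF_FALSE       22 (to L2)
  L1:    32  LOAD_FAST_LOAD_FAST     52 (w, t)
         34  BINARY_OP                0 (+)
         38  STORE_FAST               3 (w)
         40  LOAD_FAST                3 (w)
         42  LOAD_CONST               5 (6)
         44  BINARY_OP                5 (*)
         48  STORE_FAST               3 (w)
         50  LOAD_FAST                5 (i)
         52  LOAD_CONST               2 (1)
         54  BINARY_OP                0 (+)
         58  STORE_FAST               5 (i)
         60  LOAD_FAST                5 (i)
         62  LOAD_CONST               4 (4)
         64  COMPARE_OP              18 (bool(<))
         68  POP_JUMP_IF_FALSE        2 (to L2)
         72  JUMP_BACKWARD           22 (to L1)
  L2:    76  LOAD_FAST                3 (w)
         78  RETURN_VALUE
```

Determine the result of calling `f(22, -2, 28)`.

LOAD_CONST → push 63
STORE_FAST w → w=63
LOAD_FAST w → push 63
LOAD_CONST → push 1
BINARY_OP // → 63 // 1 = 63
STORE_FAST t → t=63
LOAD_CONST → push 0
STORE_FAST i → i=0
LOAD_FAST i → push 0
LOAD_CONST → push 4
COMPARE_OP bool(<) → 0 vs 4 = True
POP_JUMP_IF_FALSE → pop True; no jump
LOAD_FAST_LOAD_FAST w,t → push 63,63
BINARY_OP + → 63 + 63 = 126
STORE_FAST w → w=126
LOAD_FAST w → push 126
LOAD_CONST → push 6
BINARY_OP * → 126 * 6 = 756
STORE_FAST w → w=756
LOAD_FAST i → push 0
LOAD_CONST → push 1
BINARY_OP + → 0 + 1 = 1
STORE_FAST i → i=1
LOAD_FAST i → push 1
LOAD_CONST → push 4
COMPARE_OP bool(<) → 1 vs 4 = True
POP_JUMP_IF_FALSE → pop True; no jump
LOAD_FAST_LOAD_FAST w,t → push 756,63
BINARY_OP + → 756 + 63 = 819
STORE_FAST w → w=819
LOAD_FAST w → push 819
LOAD_CONST → push 6
BINARY_OP * → 819 * 6 = 4914
STORE_FAST w → w=4914
LOAD_FAST i → push 1
LOAD_CONST → push 1
BINARY_OP + → 1 + 1 = 2
STORE_FAST i → i=2
LOAD_FAST i → push 2
LOAD_CONST → push 4
COMPARE_OP bool(<) → 2 vs 4 = True
POP_JUMP_IF_FALSE → pop True; no jump
LOAD_FAST_LOAD_FAST w,t → push 4914,63
BINARY_OP + → 4914 + 63 = 4977
STORE_FAST w → w=4977
LOAD_FAST w → push 4977
LOAD_CONST → push 6
BINARY_OP * → 4977 * 6 = 29862
STORE_FAST w → w=29862
LOAD_FAST i → push 2
LOAD_CONST → push 1
BINARY_OP + → 2 + 1 = 3
STORE_FAST i → i=3
LOAD_FAST i → push 3
LOAD_CONST → push 4
COMPARE_OP bool(<) → 3 vs 4 = True
POP_JUMP_IF_FALSE → pop True; no jump
LOAD_FAST_LOAD_FAST w,t → push 29862,63
BINARY_OP + → 29862 + 63 = 29925
STORE_FAST w → w=29925
LOAD_FAST w → push 29925
LOAD_CONST → push 6
BINARY_OP * → 29925 * 6 = 179550
STORE_FAST w → w=179550
LOAD_FAST i → push 3
LOAD_CONST → push 1
BINARY_OP + → 3 + 1 = 4
STORE_FAST i → i=4
LOAD_FAST i → push 4
LOAD_CONST → push 4
COMPARE_OP bool(<) → 4 vs 4 = False
POP_JUMP_IF_FALSE → pop False; jump
LOAD_FAST w → push 179550
RETURN_VALUE → return 179550.

179550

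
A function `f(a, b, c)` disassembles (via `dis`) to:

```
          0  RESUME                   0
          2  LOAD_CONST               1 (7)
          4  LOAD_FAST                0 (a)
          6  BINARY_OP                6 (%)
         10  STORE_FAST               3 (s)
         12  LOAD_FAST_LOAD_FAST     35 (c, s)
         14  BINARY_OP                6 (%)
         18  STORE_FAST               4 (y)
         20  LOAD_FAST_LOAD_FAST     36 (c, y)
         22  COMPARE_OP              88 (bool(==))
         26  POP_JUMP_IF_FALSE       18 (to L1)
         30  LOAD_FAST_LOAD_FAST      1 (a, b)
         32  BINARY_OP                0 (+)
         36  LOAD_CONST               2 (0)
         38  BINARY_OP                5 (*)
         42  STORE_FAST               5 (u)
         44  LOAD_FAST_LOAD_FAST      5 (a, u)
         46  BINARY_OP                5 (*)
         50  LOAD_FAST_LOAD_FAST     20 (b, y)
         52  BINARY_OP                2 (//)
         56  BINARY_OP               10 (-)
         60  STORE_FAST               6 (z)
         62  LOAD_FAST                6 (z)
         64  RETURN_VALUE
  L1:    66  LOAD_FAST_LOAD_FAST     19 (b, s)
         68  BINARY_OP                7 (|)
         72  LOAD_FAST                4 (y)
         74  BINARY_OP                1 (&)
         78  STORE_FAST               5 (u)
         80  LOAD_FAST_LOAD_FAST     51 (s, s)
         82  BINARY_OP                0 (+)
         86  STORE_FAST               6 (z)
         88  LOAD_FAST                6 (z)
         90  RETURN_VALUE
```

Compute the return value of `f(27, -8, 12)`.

LOAD_CONST → push 7. Stack: [7]
LOAD_FAST a → push 27. Stack: [7, 27]
BINARY_OP % → 7 % 27 = 7. Stack: [7]
STORE_FAST s → s=7. Stack: []
LOAD_FAST_LOAD_FAST c,s → push 12,7. Stack: [12, 7]
BINARY_OP % → 12 % 7 = 5. Stack: [5]
STORE_FAST y → y=5. Stack: []
LOAD_FAST_LOAD_FAST c,y → push 12,5. Stack: [12, 5]
COMPARE_OP bool(==) → 12 vs 5 = False. Stack: [False]
POP_JUMP_IF_FALSE → pop False; jump. Stack: []
LOAD_FAST_LOAD_FAST b,s → push -8,7. Stack: [-8, 7]
BINARY_OP | → -8 | 7 = -1. Stack: [-1]
LOAD_FAST y → push 5. Stack: [-1, 5]
BINARY_OP & → -1 & 5 = 5. Stack: [5]
STORE_FAST u → u=5. Stack: []
LOAD_FAST_LOAD_FAST s,s → push 7,7. Stack: [7, 7]
BINARY_OP + → 7 + 7 = 14. Stack: [14]
STORE_FAST z → z=14. Stack: []
LOAD_FAST z → push 14. Stack: [14]
RETURN_VALUE → return 14.

14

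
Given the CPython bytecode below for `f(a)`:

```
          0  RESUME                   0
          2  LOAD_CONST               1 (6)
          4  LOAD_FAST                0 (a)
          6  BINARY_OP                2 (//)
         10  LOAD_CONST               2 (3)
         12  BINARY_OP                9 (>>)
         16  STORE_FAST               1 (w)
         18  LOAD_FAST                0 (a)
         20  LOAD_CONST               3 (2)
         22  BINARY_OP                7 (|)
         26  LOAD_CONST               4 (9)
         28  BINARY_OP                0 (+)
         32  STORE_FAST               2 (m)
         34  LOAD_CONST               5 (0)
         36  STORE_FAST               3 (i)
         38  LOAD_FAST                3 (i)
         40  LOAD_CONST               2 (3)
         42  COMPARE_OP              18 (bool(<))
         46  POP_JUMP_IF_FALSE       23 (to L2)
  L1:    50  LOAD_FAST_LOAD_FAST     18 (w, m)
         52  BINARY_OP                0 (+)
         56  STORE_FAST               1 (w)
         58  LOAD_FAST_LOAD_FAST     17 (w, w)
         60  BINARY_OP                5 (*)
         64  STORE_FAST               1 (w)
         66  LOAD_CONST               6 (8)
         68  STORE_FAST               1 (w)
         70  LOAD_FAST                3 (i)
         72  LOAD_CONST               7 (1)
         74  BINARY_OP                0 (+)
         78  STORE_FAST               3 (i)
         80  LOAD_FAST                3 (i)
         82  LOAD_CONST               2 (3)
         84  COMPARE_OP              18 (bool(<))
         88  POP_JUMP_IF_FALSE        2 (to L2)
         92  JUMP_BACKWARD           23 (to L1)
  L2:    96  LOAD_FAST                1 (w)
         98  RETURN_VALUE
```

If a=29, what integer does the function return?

LOAD_CONST → push 6
LOAD_FAST a → push 29
BINARY_OP // → 6 // 29 = 0
LOAD_CONST → push 3
BINARY_OP >> → 0 >> 3 = 0
STORE_FAST w → w=0
LOAD_FAST a → push 29
LOAD_CONST → push 2
BINARY_OP | → 29 | 2 = 31
LOAD_CONST → push 9
BINARY_OP + → 31 + 9 = 40
STORE_FAST m → m=40
LOAD_CONST → push 0
STORE_FAST i → i=0
LOAD_FAST i → push 0
LOAD_CONST → push 3
COMPARE_OP bool(<) → 0 vs 3 = True
POP_JUMP_IF_FALSE → pop True; no jump
LOAD_FAST_LOAD_FAST w,m → push 0,40
BINARY_OP + → 0 + 40 = 40
STORE_FAST w → w=40
LOAD_FAST_LOAD_FAST w,w → push 40,40
BINARY_OP * → 40 * 40 = 1600
STORE_FAST w → w=1600
LOAD_CONST → push 8
STORE_FAST w → w=8
LOAD_FAST i → push 0
LOAD_CONST → push 1
BINARY_OP + → 0 + 1 = 1
STORE_FAST i → i=1
LOAD_FAST i → push 1
LOAD_CONST → push 3
COMPARE_OP bool(<) → 1 vs 3 = True
POP_JUMP_IF_FALSE → pop True; no jump
LOAD_FAST_LOAD_FAST w,m → push 8,40
BINARY_OP + → 8 + 40 = 48
STORE_FAST w → w=48
LOAD_FAST_LOAD_FAST w,w → push 48,48
BINARY_OP * → 48 * 48 = 2304
STORE_FAST w → w=2304
LOAD_CONST → push 8
STORE_FAST w → w=8
LOAD_FAST i → push 1
LOAD_CONST → push 1
BINARY_OP + → 1 + 1 = 2
STORE_FAST i → i=2
LOAD_FAST i → push 2
LOAD_CONST → push 3
COMPARE_OP bool(<) → 2 vs 3 = True
POP_JUMP_IF_FALSE → pop True; no jump
LOAD_FAST_LOAD_FAST w,m → push 8,40
BINARY_OP + → 8 + 40 = 48
STORE_FAST w → w=48
LOAD_FAST_LOAD_FAST w,w → push 48,48
BINARY_OP * → 48 * 48 = 2304
STORE_FAST w → w=2304
LOAD_CONST → push 8
STORE_FAST w → w=8
LOAD_FAST i → push 2
LOAD_CONST → push 1
BINARY_OP + → 2 + 1 = 3
STORE_FAST i → i=3
LOAD_FAST i → push 3
LOAD_CONST → push 3
COMPARE_OP bool(<) → 3 vs 3 = False
POP_JUMP_IF_FALSE → pop False; jump
LOAD_FAST w → push 8
RETURN_VALUE → return 8.

8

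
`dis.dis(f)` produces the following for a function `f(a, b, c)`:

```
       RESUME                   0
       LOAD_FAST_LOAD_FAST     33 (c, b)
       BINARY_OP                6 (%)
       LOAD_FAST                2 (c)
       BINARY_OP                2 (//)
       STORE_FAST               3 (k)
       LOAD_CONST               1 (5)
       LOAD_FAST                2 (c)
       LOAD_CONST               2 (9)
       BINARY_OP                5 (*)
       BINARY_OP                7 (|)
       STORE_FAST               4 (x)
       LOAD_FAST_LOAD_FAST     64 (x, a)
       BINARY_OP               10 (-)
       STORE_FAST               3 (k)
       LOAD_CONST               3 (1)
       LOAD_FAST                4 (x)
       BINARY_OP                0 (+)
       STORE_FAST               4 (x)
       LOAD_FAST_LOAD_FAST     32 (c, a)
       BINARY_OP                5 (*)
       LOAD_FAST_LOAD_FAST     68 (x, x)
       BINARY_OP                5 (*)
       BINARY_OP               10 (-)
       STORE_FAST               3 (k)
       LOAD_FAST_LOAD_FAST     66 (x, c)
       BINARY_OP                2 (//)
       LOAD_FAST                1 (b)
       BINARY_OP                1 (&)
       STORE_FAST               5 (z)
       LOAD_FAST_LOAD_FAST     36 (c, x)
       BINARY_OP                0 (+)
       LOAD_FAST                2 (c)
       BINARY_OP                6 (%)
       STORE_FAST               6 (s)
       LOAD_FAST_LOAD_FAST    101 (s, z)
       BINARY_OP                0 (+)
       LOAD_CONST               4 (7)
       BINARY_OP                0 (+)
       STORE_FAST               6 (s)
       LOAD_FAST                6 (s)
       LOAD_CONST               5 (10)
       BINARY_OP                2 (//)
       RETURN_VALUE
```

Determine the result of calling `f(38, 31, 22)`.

LOAD_FAST_LOAD_FAST c,b → push 22,31. Stack: [22, 31]
BINARY_OP % → 22 % 31 = 22. Stack: [22]
LOAD_FAST c → push 22. Stack: [22, 22]
BINARY_OP // → 22 // 22 = 1. Stack: [1]
STORE_FAST k → k=1. Stack: []
LOAD_CONST → push 5. Stack: [5]
LOAD_FAST c → push 22. Stack: [5, 22]
LOAD_CONST → push 9. Stack: [5, 22, 9]
BINARY_OP * → 22 * 9 = 198. Stack: [5, 198]
BINARY_OP | → 5 | 198 = 199. Stack: [199]
STORE_FAST x → x=199. Stack: []
LOAD_FAST_LOAD_FAST x,a → push 199,38. Stack: [199, 38]
BINARY_OP - → 199 - 38 = 161. Stack: [161]
STORE_FAST k → k=161. Stack: []
LOAD_CONST → push 1. Stack: [1]
LOAD_FAST x → push 199. Stack: [1, 199]
BINARY_OP + → 1 + 199 = 200. Stack: [200]
STORE_FAST x → x=200. Stack: []
LOAD_FAST_LOAD_FAST c,a → push 22,38. Stack: [22, 38]
BINARY_OP * → 22 * 38 = 836. Stack: [836]
LOAD_FAST_LOAD_FAST x,x → push 200,200. Stack: [836, 200, 200]
BINARY_OP * → 200 * 200 = 40000. Stack: [836, 40000]
BINARY_OP - → 836 - 40000 = -39164. Stack: [-39164]
STORE_FAST k → k=-39164. Stack: []
LOAD_FAST_LOAD_FAST x,c → push 200,22. Stack: [200, 22]
BINARY_OP // → 200 // 22 = 9. Stack: [9]
LOAD_FAST b → push 31. Stack: [9, 31]
BINARY_OP & → 9 & 31 = 9. Stack: [9]
STORE_FAST z → z=9. Stack: []
LOAD_FAST_LOAD_FAST c,x → push 22,200. Stack: [22, 200]
BINARY_OP + → 22 + 200 = 222. Stack: [222]
LOAD_FAST c → push 22. Stack: [222, 22]
BINARY_OP % → 222 % 22 = 2. Stack: [2]
STORE_FAST s → s=2. Stack: []
LOAD_FAST_LOAD_FAST s,z → push 2,9. Stack: [2, 9]
BINARY_OP + → 2 + 9 = 11. Stack: [11]
LOAD_CONST → push 7. Stack: [11, 7]
BINARY_OP + → 11 + 7 = 18. Stack: [18]
STORE_FAST s → s=18. Stack: []
LOAD_FAST s → push 18. Stack: [18]
LOAD_CONST → push 10. Stack: [18, 10]
BINARY_OP // → 18 // 10 = 1. Stack: [1]
RETURN_VALUE → return 1.

1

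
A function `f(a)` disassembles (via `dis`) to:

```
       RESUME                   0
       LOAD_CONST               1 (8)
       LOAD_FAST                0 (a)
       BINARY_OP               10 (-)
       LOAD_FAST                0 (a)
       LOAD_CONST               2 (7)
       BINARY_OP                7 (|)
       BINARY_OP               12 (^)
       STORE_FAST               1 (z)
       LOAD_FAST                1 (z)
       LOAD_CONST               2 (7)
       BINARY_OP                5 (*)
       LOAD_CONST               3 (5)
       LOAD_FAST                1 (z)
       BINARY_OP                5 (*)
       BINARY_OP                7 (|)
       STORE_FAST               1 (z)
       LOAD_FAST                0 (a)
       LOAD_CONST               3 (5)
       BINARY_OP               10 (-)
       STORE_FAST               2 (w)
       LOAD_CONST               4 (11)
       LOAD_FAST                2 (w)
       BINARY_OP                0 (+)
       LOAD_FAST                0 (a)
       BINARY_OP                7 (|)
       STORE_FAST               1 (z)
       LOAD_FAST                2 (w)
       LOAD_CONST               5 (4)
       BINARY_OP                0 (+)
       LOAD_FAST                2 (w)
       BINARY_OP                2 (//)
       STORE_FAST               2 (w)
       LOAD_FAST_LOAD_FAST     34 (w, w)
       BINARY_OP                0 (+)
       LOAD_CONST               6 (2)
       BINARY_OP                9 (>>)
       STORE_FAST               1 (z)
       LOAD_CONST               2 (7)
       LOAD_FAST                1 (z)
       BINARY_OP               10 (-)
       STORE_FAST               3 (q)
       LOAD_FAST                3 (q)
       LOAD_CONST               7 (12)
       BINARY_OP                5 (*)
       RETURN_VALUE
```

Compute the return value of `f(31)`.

84

LOAD_CONST → push 8. Stack: [8]
LOAD_FAST a → push 31. Stack: [8, 31]
BINARY_OP - → 8 - 31 = -23. Stack: [-23]
LOAD_FAST a → push 31. Stack: [-23, 31]
LOAD_CONST → push 7. Stack: [-23, 31, 7]
BINARY_OP | → 31 | 7 = 31. Stack: [-23, 31]
BINARY_OP ^ → -23 ^ 31 = -10. Stack: [-10]
STORE_FAST z → z=-10. Stack: []
LOAD_FAST z → push -10. Stack: [-10]
LOAD_CONST → push 7. Stack: [-10, 7]
BINARY_OP * → -10 * 7 = -70. Stack: [-70]
LOAD_CONST → push 5. Stack: [-70, 5]
LOAD_FAST z → push -10. Stack: [-70, 5, -10]
BINARY_OP * → 5 * -10 = -50. Stack: [-70, -50]
BINARY_OP | → -70 | -50 = -2. Stack: [-2]
STORE_FAST z → z=-2. Stack: []
LOAD_FAST a → push 31. Stack: [31]
LOAD_CONST → push 5. Stack: [31, 5]
BINARY_OP - → 31 - 5 = 26. Stack: [26]
STORE_FAST w → w=26. Stack: []
LOAD_CONST → push 11. Stack: [11]
LOAD_FAST w → push 26. Stack: [11, 26]
BINARY_OP + → 11 + 26 = 37. Stack: [37]
LOAD_FAST a → push 31. Stack: [37, 31]
BINARY_OP | → 37 | 31 = 63. Stack: [63]
STORE_FAST z → z=63. Stack: []
LOAD_FAST w → push 26. Stack: [26]
LOAD_CONST → push 4. Stack: [26, 4]
BINARY_OP + → 26 + 4 = 30. Stack: [30]
LOAD_FAST w → push 26. Stack: [30, 26]
BINARY_OP // → 30 // 26 = 1. Stack: [1]
STORE_FAST w → w=1. Stack: []
LOAD_FAST_LOAD_FAST w,w → push 1,1. Stack: [1, 1]
BINARY_OP + → 1 + 1 = 2. Stack: [2]
LOAD_CONST → push 2. Stack: [2, 2]
BINARY_OP >> → 2 >> 2 = 0. Stack: [0]
STORE_FAST z → z=0. Stack: []
LOAD_CONST → push 7. Stack: [7]
LOAD_FAST z → push 0. Stack: [7, 0]
BINARY_OP - → 7 - 0 = 7. Stack: [7]
STORE_FAST q → q=7. Stack: []
LOAD_FAST q → push 7. Stack: [7]
LOAD_CONST → push 12. Stack: [7, 12]
BINARY_OP * → 7 * 12 = 84. Stack: [84]
RETURN_VALUE → return 84.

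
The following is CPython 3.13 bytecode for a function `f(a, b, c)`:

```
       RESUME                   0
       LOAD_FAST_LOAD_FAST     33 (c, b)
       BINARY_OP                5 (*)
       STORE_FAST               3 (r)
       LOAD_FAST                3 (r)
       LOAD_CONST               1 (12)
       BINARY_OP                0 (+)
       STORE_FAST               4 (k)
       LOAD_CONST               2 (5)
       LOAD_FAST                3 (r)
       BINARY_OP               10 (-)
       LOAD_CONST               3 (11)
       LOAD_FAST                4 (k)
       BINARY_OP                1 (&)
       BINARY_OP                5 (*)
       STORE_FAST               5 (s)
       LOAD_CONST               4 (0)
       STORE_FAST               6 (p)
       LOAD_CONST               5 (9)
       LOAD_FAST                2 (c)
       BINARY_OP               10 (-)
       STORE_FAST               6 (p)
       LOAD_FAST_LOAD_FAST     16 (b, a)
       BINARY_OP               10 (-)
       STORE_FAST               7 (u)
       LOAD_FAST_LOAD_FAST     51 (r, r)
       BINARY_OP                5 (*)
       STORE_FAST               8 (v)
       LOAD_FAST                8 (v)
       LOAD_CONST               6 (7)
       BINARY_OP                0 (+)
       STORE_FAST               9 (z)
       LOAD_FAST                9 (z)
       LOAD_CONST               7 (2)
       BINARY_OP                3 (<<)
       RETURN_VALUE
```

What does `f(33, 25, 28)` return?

LOAD_FAST_LOAD_FAST c,b → push 28,25. Stack: [28, 25]
BINARY_OP * → 28 * 25 = 700. Stack: [700]
STORE_FAST r → r=700. Stack: []
LOAD_FAST r → push 700. Stack: [700]
LOAD_CONST → push 12. Stack: [700, 12]
BINARY_OP + → 700 + 12 = 712. Stack: [712]
STORE_FAST k → k=712. Stack: []
LOAD_CONST → push 5. Stack: [5]
LOAD_FAST r → push 700. Stack: [5, 700]
BINARY_OP - → 5 - 700 = -695. Stack: [-695]
LOAD_CONST → push 11. Stack: [-695, 11]
LOAD_FAST k → push 712. Stack: [-695, 11, 712]
BINARY_OP & → 11 & 712 = 8. Stack: [-695, 8]
BINARY_OP * → -695 * 8 = -5560. Stack: [-5560]
STORE_FAST s → s=-5560. Stack: []
LOAD_CONST → push 0. Stack: [0]
STORE_FAST p → p=0. Stack: []
LOAD_CONST → push 9. Stack: [9]
LOAD_FAST c → push 28. Stack: [9, 28]
BINARY_OP - → 9 - 28 = -19. Stack: [-19]
STORE_FAST p → p=-19. Stack: []
LOAD_FAST_LOAD_FAST b,a → push 25,33. Stack: [25, 33]
BINARY_OP - → 25 - 33 = -8. Stack: [-8]
STORE_FAST u → u=-8. Stack: []
LOAD_FAST_LOAD_FAST r,r → push 700,700. Stack: [700, 700]
BINARY_OP * → 700 * 700 = 490000. Stack: [490000]
STORE_FAST v → v=490000. Stack: []
LOAD_FAST v → push 490000. Stack: [490000]
LOAD_CONST → push 7. Stack: [490000, 7]
BINARY_OP + → 490000 + 7 = 490007. Stack: [490007]
STORE_FAST z → z=490007. Stack: []
LOAD_FAST z → push 490007. Stack: [490007]
LOAD_CONST → push 2. Stack: [490007, 2]
BINARY_OP << → 490007 << 2 = 1960028. Stack: [1960028]
RETURN_VALUE → return 1960028.

1960028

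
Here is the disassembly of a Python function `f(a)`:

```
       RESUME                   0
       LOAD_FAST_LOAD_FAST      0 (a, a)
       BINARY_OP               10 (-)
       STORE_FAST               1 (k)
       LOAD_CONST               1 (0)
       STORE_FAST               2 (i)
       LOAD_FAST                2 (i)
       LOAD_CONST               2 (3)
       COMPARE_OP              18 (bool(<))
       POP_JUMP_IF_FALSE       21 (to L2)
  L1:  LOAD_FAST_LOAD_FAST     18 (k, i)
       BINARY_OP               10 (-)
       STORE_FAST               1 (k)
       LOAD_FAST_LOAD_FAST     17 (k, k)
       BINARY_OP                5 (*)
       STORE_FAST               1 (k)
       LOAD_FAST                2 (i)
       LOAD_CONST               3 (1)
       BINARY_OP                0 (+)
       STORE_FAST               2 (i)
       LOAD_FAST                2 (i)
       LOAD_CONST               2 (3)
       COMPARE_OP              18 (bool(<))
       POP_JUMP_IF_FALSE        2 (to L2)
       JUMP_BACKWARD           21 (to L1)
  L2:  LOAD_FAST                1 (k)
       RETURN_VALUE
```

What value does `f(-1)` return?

1

LOAD_FAST_LOAD_FAST a,a → push -1,-1. Stack: [-1, -1]
BINARY_OP - → -1 - -1 = 0. Stack: [0]
STORE_FAST k → k=0. Stack: []
LOAD_CONST → push 0. Stack: [0]
STORE_FAST i → i=0. Stack: []
LOAD_FAST i → push 0. Stack: [0]
LOAD_CONST → push 3. Stack: [0, 3]
COMPARE_OP bool(<) → 0 vs 3 = True. Stack: [True]
POP_JUMP_IF_FALSE → pop True; no jump. Stack: []
LOAD_FAST_LOAD_FAST k,i → push 0,0. Stack: [0, 0]
BINARY_OP - → 0 - 0 = 0. Stack: [0]
STORE_FAST k → k=0. Stack: []
LOAD_FAST_LOAD_FAST k,k → push 0,0. Stack: [0, 0]
BINARY_OP * → 0 * 0 = 0. Stack: [0]
STORE_FAST k → k=0. Stack: []
LOAD_FAST i → push 0. Stack: [0]
LOAD_CONST → push 1. Stack: [0, 1]
BINARY_OP + → 0 + 1 = 1. Stack: [1]
STORE_FAST i → i=1. Stack: []
LOAD_FAST i → push 1. Stack: [1]
LOAD_CONST → push 3. Stack: [1, 3]
COMPARE_OP bool(<) → 1 vs 3 = True. Stack: [True]
POP_JUMP_IF_FALSE → pop True; no jump. Stack: []
LOAD_FAST_LOAD_FAST k,i → push 0,1. Stack: [0, 1]
BINARY_OP - → 0 - 1 = -1. Stack: [-1]
STORE_FAST k → k=-1. Stack: []
LOAD_FAST_LOAD_FAST k,k → push -1,-1. Stack: [-1, -1]
BINARY_OP * → -1 * -1 = 1. Stack: [1]
STORE_FAST k → k=1. Stack: []
LOAD_FAST i → push 1. Stack: [1]
LOAD_CONST → push 1. Stack: [1, 1]
BINARY_OP + → 1 + 1 = 2. Stack: [2]
STORE_FAST i → i=2. Stack: []
LOAD_FAST i → push 2. Stack: [2]
LOAD_CONST → push 3. Stack: [2, 3]
COMPARE_OP bool(<) → 2 vs 3 = True. Stack: [True]
POP_JUMP_IF_FALSE → pop True; no jump. Stack: []
LOAD_FAST_LOAD_FAST k,i → push 1,2. Stack: [1, 2]
BINARY_OP - → 1 - 2 = -1. Stack: [-1]
STORE_FAST k → k=-1. Stack: []
LOAD_FAST_LOAD_FAST k,k → push -1,-1. Stack: [-1, -1]
BINARY_OP * → -1 * -1 = 1. Stack: [1]
STORE_FAST k → k=1. Stack: []
LOAD_FAST i → push 2. Stack: [2]
LOAD_CONST → push 1. Stack: [2, 1]
BINARY_OP + → 2 + 1 = 3. Stack: [3]
STORE_FAST i → i=3. Stack: []
LOAD_FAST i → push 3. Stack: [3]
LOAD_CONST → push 3. Stack: [3, 3]
COMPARE_OP bool(<) → 3 vs 3 = False. Stack: [False]
POP_JUMP_IF_FALSE → pop False; jump. Stack: []
LOAD_FAST k → push 1. Stack: [1]
RETURN_VALUE → return 1.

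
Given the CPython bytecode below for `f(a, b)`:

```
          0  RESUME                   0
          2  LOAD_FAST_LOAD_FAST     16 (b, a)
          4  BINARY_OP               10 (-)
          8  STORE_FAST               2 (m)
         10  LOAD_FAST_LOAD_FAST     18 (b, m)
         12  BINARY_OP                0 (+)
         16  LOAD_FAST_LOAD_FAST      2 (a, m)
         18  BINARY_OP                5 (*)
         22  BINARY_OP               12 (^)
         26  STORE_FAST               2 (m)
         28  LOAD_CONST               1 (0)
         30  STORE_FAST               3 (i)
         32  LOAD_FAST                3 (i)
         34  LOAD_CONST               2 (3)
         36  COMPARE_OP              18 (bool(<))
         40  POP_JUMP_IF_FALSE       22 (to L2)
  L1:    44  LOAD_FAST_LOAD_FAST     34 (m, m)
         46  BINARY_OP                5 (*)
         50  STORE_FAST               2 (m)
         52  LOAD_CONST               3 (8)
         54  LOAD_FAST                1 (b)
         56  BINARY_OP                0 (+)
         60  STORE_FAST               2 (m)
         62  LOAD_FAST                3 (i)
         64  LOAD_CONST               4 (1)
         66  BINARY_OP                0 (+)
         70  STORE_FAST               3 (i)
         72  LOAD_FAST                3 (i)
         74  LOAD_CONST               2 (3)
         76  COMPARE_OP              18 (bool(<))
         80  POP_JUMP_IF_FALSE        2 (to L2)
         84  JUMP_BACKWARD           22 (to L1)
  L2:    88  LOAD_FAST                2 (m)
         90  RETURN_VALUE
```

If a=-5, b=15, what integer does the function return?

23

LOAD_FAST_LOAD_FAST b,a → push 15,-5. Stack: [15, -5]
BINARY_OP - → 15 - -5 = 20. Stack: [20]
STORE_FAST m → m=20. Stack: []
LOAD_FAST_LOAD_FAST b,m → push 15,20. Stack: [15, 20]
BINARY_OP + → 15 + 20 = 35. Stack: [35]
LOAD_FAST_LOAD_FAST a,m → push -5,20. Stack: [35, -5, 20]
BINARY_OP * → -5 * 20 = -100. Stack: [35, -100]
BINARY_OP ^ → 35 ^ -100 = -65. Stack: [-65]
STORE_FAST m → m=-65. Stack: []
LOAD_CONST → push 0. Stack: [0]
STORE_FAST i → i=0. Stack: []
LOAD_FAST i → push 0. Stack: [0]
LOAD_CONST → push 3. Stack: [0, 3]
COMPARE_OP bool(<) → 0 vs 3 = True. Stack: [True]
POP_JUMP_IF_FALSE → pop True; no jump. Stack: []
LOAD_FAST_LOAD_FAST m,m → push -65,-65. Stack: [-65, -65]
BINARY_OP * → -65 * -65 = 4225. Stack: [4225]
STORE_FAST m → m=4225. Stack: []
LOAD_CONST → push 8. Stack: [8]
LOAD_FAST b → push 15. Stack: [8, 15]
BINARY_OP + → 8 + 15 = 23. Stack: [23]
STORE_FAST m → m=23. Stack: []
LOAD_FAST i → push 0. Stack: [0]
LOAD_CONST → push 1. Stack: [0, 1]
BINARY_OP + → 0 + 1 = 1. Stack: [1]
STORE_FAST i → i=1. Stack: []
LOAD_FAST i → push 1. Stack: [1]
LOAD_CONST → push 3. Stack: [1, 3]
COMPARE_OP bool(<) → 1 vs 3 = True. Stack: [True]
POP_JUMP_IF_FALSE → pop True; no jump. Stack: []
LOAD_FAST_LOAD_FAST m,m → push 23,23. Stack: [23, 23]
BINARY_OP * → 23 * 23 = 529. Stack: [529]
STORE_FAST m → m=529. Stack: []
LOAD_CONST → push 8. Stack: [8]
LOAD_FAST b → push 15. Stack: [8, 15]
BINARY_OP + → 8 + 15 = 23. Stack: [23]
STORE_FAST m → m=23. Stack: []
LOAD_FAST i → push 1. Stack: [1]
LOAD_CONST → push 1. Stack: [1, 1]
BINARY_OP + → 1 + 1 = 2. Stack: [2]
STORE_FAST i → i=2. Stack: []
LOAD_FAST i → push 2. Stack: [2]
LOAD_CONST → push 3. Stack: [2, 3]
COMPARE_OP bool(<) → 2 vs 3 = True. Stack: [True]
POP_JUMP_IF_FALSE → pop True; no jump. Stack: []
LOAD_FAST_LOAD_FAST m,m → push 23,23. Stack: [23, 23]
BINARY_OP * → 23 * 23 = 529. Stack: [529]
STORE_FAST m → m=529. Stack: []
LOAD_CONST → push 8. Stack: [8]
LOAD_FAST b → push 15. Stack: [8, 15]
BINARY_OP + → 8 + 15 = 23. Stack: [23]
STORE_FAST m → m=23. Stack: []
LOAD_FAST i → push 2. Stack: [2]
LOAD_CONST → push 1. Stack: [2, 1]
BINARY_OP + → 2 + 1 = 3. Stack: [3]
STORE_FAST i → i=3. Stack: []
LOAD_FAST i → push 3. Stack: [3]
LOAD_CONST → push 3. Stack: [3, 3]
COMPARE_OP bool(<) → 3 vs 3 = False. Stack: [False]
POP_JUMP_IF_FALSE → pop False; jump. Stack: []
LOAD_FAST m → push 23. Stack: [23]
RETURN_VALUE → return 23.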